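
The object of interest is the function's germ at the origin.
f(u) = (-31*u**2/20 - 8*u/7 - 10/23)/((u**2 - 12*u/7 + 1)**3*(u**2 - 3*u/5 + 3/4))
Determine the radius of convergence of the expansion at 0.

The radius of convergence is (1/2)*sqrt(3).

Denominator factor (u**2 - 12*u/7 + 1)^3: discriminant -52/49, complex-conjugate roots (6/7) + ((1/7)*sqrt(13))*i and (6/7) - ((1/7)*sqrt(13))*i; poles of order 3, moduli 1 and 1.
Denominator factor (u**2 - 3*u/5 + 3/4): discriminant -66/25, complex-conjugate roots (3/10) + ((1/10)*sqrt(66))*i and (3/10) - ((1/10)*sqrt(66))*i; poles of order 1, moduli (1/2)*sqrt(3) and (1/2)*sqrt(3).
The radius of convergence is the smallest modulus among the singular points: (1/2)*sqrt(3).


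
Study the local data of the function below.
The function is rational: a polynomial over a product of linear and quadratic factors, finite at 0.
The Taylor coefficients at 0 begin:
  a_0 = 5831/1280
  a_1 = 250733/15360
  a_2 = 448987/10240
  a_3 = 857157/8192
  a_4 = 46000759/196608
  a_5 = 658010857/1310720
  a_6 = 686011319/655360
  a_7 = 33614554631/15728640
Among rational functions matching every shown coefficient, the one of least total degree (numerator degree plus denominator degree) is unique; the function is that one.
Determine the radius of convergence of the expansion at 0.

The radius of convergence is 4/7.

No rational of total degree below 4 reproduces all 8 coefficients; solving the [1/3] Pade equations on them gives f(j) = (17*j/12 - 17/20)/(j - 4/7)**3, whose expansion matches every shown term.
Denominator factor (j - 4/7)^3: pole of order 3 at 4/7, modulus 4/7.
The radius of convergence is the smallest modulus among the singular points: 4/7.


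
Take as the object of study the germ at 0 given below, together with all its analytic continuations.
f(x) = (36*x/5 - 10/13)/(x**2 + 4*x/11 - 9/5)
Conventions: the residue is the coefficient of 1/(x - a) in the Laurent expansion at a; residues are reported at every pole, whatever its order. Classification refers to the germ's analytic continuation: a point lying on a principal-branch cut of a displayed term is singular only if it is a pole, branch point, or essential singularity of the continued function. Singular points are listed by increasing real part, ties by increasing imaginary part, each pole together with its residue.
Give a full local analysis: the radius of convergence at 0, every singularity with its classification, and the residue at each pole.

Radius of convergence at 0: -2/11 + (1/55)*sqrt(5545).
At -2/11 - (1/55)*sqrt(5545): a pole of order 1; residue 18/5 + (743/72085)*sqrt(5545).
At -2/11 + (1/55)*sqrt(5545): a pole of order 1; residue 18/5 - (743/72085)*sqrt(5545).

Denominator factor (x**2 + 4*x/11 - 9/5): discriminant 4436/605, real irrational roots -2/11 + (1/55)*sqrt(5545) and -2/11 - (1/55)*sqrt(5545); poles of order 1, moduli -2/11 + (1/55)*sqrt(5545) and 2/11 + (1/55)*sqrt(5545).
The radius of convergence is the smallest modulus among the singular points: -2/11 + (1/55)*sqrt(5545).
The factor x**2 + 4*x/11 - 9/5 splits as (x - a)(x - a') with a = -2/11 - (1/55)*sqrt(5545), a' = -2/11 + (1/55)*sqrt(5545). At the order-1 pole a set g(x) = (x - a)*f(x) = [36*x/5 - 10/13] / (x - a').
Simple pole: residue = g(a) at a = -2/11 - (1/55)*sqrt(5545), which is 18/5 + (743/72085)*sqrt(5545).
The factor x**2 + 4*x/11 - 9/5 splits as (x - a)(x - a') with a = -2/11 + (1/55)*sqrt(5545), a' = -2/11 - (1/55)*sqrt(5545). At the order-1 pole a set g(x) = (x - a)*f(x) = [36*x/5 - 10/13] / (x - a').
Simple pole: residue = g(a) at a = -2/11 + (1/55)*sqrt(5545), which is 18/5 - (743/72085)*sqrt(5545).
List the singular points by increasing real part (a conjugate pair: the negative imaginary part first).


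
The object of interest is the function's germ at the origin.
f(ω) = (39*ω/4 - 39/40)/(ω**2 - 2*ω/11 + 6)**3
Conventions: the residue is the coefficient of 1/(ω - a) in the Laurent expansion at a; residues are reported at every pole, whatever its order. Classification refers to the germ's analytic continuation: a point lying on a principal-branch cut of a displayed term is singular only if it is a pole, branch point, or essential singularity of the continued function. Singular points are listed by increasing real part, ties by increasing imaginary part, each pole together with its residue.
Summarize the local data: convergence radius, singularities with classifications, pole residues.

Denominator factor (ω**2 - 2*ω/11 + 6)^3: discriminant -2900/121, complex-conjugate roots (1/11) + ((5/11)*sqrt(29))*i and (1/11) - ((5/11)*sqrt(29))*i; poles of order 3, moduli sqrt(6) and sqrt(6).
The radius of convergence is the smallest modulus among the singular points: sqrt(6).
The factor ω**2 - 2*ω/11 + 6 splits as (ω - a)(ω - a') with a = (1/11) - ((5/11)*sqrt(29))*i, a' = (1/11) + ((5/11)*sqrt(29))*i. At the order-3 pole a set g(ω) = (ω - a)^3*f(ω) = [39*ω/4 - 39/40] / (ω - a')^3.
Order-3 pole: residue = g''(a)/2; g''((1/11) - ((5/11)*sqrt(29))*i) = -((1712997/24389000000)*sqrt(29))*i, so the residue is -((1712997/48778000000)*sqrt(29))*i.
The factor ω**2 - 2*ω/11 + 6 splits as (ω - a)(ω - a') with a = (1/11) + ((5/11)*sqrt(29))*i, a' = (1/11) - ((5/11)*sqrt(29))*i. At the order-3 pole a set g(ω) = (ω - a)^3*f(ω) = [39*ω/4 - 39/40] / (ω - a')^3.
Order-3 pole: residue = g''(a)/2; g''((1/11) + ((5/11)*sqrt(29))*i) = ((1712997/24389000000)*sqrt(29))*i, so the residue is ((1712997/48778000000)*sqrt(29))*i.
List the singular points by increasing real part (a conjugate pair: the negative imaginary part first).

Radius of convergence at 0: sqrt(6).
At (1/11) - ((5/11)*sqrt(29))*i: a pole of order 3; residue -((1712997/48778000000)*sqrt(29))*i.
At (1/11) + ((5/11)*sqrt(29))*i: a pole of order 3; residue ((1712997/48778000000)*sqrt(29))*i.


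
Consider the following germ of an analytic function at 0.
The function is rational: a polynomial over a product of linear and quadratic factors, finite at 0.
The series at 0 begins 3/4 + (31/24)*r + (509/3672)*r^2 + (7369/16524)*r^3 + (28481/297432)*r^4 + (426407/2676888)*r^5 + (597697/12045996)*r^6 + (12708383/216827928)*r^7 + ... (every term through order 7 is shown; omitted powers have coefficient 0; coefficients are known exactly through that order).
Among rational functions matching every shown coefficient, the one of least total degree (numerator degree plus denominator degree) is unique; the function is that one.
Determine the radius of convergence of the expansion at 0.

The radius of convergence is -1/6 + (1/6)*sqrt(109).

No rational of total degree below 4 reproduces all 8 coefficients; solving the [2/2] Pade equations on them gives f(r) = (13*r**2/17 - 29*r/8 - 9/4)/(r**2 + r/3 - 3), whose expansion matches every shown term.
Denominator factor (r**2 + r/3 - 3): discriminant 109/9, real irrational roots -1/6 + (1/6)*sqrt(109) and -1/6 - (1/6)*sqrt(109); poles of order 1, moduli -1/6 + (1/6)*sqrt(109) and 1/6 + (1/6)*sqrt(109).
The radius of convergence is the smallest modulus among the singular points: -1/6 + (1/6)*sqrt(109).


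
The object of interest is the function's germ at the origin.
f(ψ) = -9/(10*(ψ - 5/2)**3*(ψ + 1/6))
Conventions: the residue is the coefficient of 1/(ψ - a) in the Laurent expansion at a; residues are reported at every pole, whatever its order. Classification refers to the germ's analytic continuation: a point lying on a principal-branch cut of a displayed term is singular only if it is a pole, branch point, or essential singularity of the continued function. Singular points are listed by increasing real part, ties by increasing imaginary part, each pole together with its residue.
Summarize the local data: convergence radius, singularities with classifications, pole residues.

Denominator factor (ψ + 1/6): pole of order 1 at -1/6, modulus 1/6.
Denominator factor (ψ - 5/2)^3: pole of order 3 at 5/2, modulus 5/2.
The radius of convergence is the smallest modulus among the singular points: 1/6.
At the order-1 pole -1/6 set g(ψ) = (ψ - (-1/6))*f(ψ) = -9/(10*(ψ - 5/2)**3).
Simple pole: residue = g(a) at a = -1/6, which is 243/5120.
At the order-3 pole 5/2 set g(ψ) = (ψ - (5/2))^3*f(ψ) = -9/(10*(ψ + 1/6)).
Order-3 pole: residue = g''(a)/2; g''(5/2) = -243/2560, so the residue is -243/5120.
List the singular points by increasing real part (a conjugate pair: the negative imaginary part first).

Radius of convergence at 0: 1/6.
At -1/6: a pole of order 1; residue 243/5120.
At 5/2: a pole of order 3; residue -243/5120.


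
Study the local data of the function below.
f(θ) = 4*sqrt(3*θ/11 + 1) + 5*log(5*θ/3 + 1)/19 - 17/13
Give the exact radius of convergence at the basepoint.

Branch term (5/19)*log(1 - θ/(-3/5)): its argument vanishes at θ = -3/5, a logarithmic branch point, modulus 3/5.
Branch term (4)*sqrt(1 - θ/(-11/3)): its argument vanishes at θ = -11/3, a square-root branch point, modulus 11/3.
The radius of convergence is the smallest modulus among the singular points: 3/5.

The radius of convergence is 3/5.


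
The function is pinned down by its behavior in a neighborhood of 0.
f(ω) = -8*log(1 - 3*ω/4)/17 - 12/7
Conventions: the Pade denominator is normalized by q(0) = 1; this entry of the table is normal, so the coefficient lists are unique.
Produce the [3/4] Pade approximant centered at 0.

The Pade approximant has numerator coefficients [-12/7, 647484/255731, -570033/511462, 20529/150430]; denominator coefficients [1, -5463/4298, 16011/34384, -14877/343840, -243/785920].

Taylor coefficients needed (expand at 0): a_0 = -12/7, a_1 = 6/17, a_2 = 9/68, a_3 = 9/136, a_4 = 81/2176, a_5 = 243/10880, a_6 = 243/17408, a_7 = 2187/243712.
Write the denominator as Q(ω) = 1 + q1*ω + q2*ω^2 + q3*ω^3 + q4*ω^4. Requiring Q*f - P = O(ω^8) with deg P <= 3 kills the coefficients of ω^4..ω^7 in Q*f:
  ω^4: a_4 + q1*a_3 + q2*a_2 + q3*a_1 + q4*a_0 = 0, i.e. 81/2176 + (9/136)*q1 + (9/68)*q2 + (6/17)*q3 + (-12/7)*q4 = 0.
  ω^5: a_5 + q1*a_4 + q2*a_3 + q3*a_2 + q4*a_1 = 0, i.e. 243/10880 + (81/2176)*q1 + (9/136)*q2 + (9/68)*q3 + (6/17)*q4 = 0.
  ω^6: a_6 + q1*a_5 + q2*a_4 + q3*a_3 + q4*a_2 = 0, i.e. 243/17408 + (243/10880)*q1 + (81/2176)*q2 + (9/136)*q3 + (9/68)*q4 = 0.
  ω^7: a_7 + q1*a_6 + q2*a_5 + q3*a_4 + q4*a_3 = 0, i.e. 2187/243712 + (243/17408)*q1 + (243/10880)*q2 + (81/2176)*q3 + (9/136)*q4 = 0.
Solving this linear system: q1 = -5463/4298, q2 = 16011/34384, q3 = -14877/343840, q4 = -243/785920.
The numerator is Q*f truncated at degree 3: P0 = a_0 = -12/7; P1 = a_1 + q1*a_0 = 647484/255731; P2 = a_2 + q1*a_1 + q2*a_0 = -570033/511462; P3 = a_3 + q1*a_2 + q2*a_1 + q3*a_0 = 20529/150430.


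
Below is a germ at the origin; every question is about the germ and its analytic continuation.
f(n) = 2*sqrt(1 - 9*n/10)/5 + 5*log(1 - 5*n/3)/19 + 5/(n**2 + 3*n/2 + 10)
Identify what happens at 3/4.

Denominator factors: n**2 + 3*n/2 + 10 = 187/16 at n = 3/4 — none vanishes.
Branch term sqrt(1 - n/(10/9)): argument at 3/4 is 13/40, nonzero, so 3/4 is not its branch point (a point on a principal cut is still regular for the continued germ).
Branch term log(1 - n/(3/5)): argument at 3/4 is -1/4, nonzero, so 3/4 is not its branch point (a point on a principal cut is still regular for the continued germ).
So the germ continues analytically to 3/4.

The point is a regular point.


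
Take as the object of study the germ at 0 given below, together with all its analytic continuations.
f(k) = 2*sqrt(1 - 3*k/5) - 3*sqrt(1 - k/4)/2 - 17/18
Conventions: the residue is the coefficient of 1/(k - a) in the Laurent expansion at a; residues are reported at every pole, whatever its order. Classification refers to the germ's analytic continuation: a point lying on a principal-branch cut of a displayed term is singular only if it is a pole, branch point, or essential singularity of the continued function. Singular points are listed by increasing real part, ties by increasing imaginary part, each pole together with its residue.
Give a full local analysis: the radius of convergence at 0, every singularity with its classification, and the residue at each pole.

Radius of convergence at 0: 5/3.
At 5/3: an algebraic (square-root) branch point.
At 4: an algebraic (square-root) branch point.

Branch term (-3/2)*sqrt(1 - k/(4)): its argument vanishes at k = 4, a square-root branch point, modulus 4.
Branch term (2)*sqrt(1 - k/(5/3)): its argument vanishes at k = 5/3, a square-root branch point, modulus 5/3.
The radius of convergence is the smallest modulus among the singular points: 5/3.
List the singular points by increasing real part (a conjugate pair: the negative imaginary part first).


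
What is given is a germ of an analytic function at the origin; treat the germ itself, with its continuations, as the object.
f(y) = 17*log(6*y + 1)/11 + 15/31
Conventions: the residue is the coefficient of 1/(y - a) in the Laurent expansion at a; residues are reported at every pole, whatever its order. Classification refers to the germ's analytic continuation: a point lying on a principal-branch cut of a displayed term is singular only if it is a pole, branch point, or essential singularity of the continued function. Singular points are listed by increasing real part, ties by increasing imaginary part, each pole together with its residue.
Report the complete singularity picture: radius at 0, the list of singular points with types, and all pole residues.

Radius of convergence at 0: 1/6.
At -1/6: a logarithmic branch point.

Branch term (17/11)*log(1 - y/(-1/6)): its argument vanishes at y = -1/6, a logarithmic branch point, modulus 1/6.
The radius of convergence is the smallest modulus among the singular points: 1/6.


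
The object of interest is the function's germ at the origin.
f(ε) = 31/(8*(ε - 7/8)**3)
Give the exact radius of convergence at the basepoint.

The radius of convergence is 7/8.

Denominator factor (ε - 7/8)^3: pole of order 3 at 7/8, modulus 7/8.
The radius of convergence is the smallest modulus among the singular points: 7/8.


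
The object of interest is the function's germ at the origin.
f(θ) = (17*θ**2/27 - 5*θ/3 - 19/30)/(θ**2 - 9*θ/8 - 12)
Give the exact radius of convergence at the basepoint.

The radius of convergence is -9/16 + (1/16)*sqrt(3153).

Denominator factor (θ**2 - 9*θ/8 - 12): discriminant 3153/64, real irrational roots 9/16 + (1/16)*sqrt(3153) and 9/16 - (1/16)*sqrt(3153); poles of order 1, moduli 9/16 + (1/16)*sqrt(3153) and -9/16 + (1/16)*sqrt(3153).
The radius of convergence is the smallest modulus among the singular points: -9/16 + (1/16)*sqrt(3153).


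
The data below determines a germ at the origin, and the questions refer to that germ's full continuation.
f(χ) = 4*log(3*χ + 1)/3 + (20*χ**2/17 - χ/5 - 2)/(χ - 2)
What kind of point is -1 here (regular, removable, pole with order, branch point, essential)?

Denominator factors: χ - 2 = -3 at χ = -1 — none vanishes.
Branch term log(1 - χ/(-1/3)): argument at -1 is -2, nonzero, so -1 is not its branch point (a point on a principal cut is still regular for the continued germ).
So the germ continues analytically to -1.

The point is a regular point.


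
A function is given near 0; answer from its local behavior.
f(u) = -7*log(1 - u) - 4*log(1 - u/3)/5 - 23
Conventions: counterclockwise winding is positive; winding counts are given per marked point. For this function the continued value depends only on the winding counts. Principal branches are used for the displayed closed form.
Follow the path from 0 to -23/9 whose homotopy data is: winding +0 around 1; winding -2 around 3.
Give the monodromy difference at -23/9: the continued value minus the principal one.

Continued minus principal equals (16/5)*pi*i.

The rational part is single-valued and drops out of the difference; each branch term changes only by its own monodromy.
(-4/5)*log(1 - u/(3)): each positive loop around 3 adds 2*pi*i to the log, so winding -2 contributes (-4/5)*(-2)*2*pi*i = (16/5)*pi*i.
(-7)*log(1 - u/(1)): winding 0 around 1, so this term returns to its principal value, contribution 0.
Summing the contributions at u = -23/9 gives (16/5)*pi*i.


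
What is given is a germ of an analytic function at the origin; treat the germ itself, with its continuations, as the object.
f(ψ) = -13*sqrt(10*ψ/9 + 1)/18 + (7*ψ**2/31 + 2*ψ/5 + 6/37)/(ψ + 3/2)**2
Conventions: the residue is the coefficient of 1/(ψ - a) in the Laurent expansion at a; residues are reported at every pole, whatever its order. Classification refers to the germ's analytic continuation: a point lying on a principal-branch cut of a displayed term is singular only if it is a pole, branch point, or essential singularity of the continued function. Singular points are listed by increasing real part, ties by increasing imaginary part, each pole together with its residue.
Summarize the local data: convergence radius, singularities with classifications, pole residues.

Denominator factor (ψ + 3/2)^2: pole of order 2 at -3/2, modulus 3/2.
Branch term (-13/18)*sqrt(1 - ψ/(-9/10)): its argument vanishes at ψ = -9/10, a square-root branch point, modulus 9/10.
The radius of convergence is the smallest modulus among the singular points: 9/10.
The branch term is analytic at -3/2 and contributes nothing to the residue; only the rational part matters.
At the order-2 pole -3/2 set g(ψ) = (ψ - (-3/2))^2*(rational part) = 7*ψ**2/31 + 2*ψ/5 + 6/37.
Order-2 pole: residue = g'(a); g'(-3/2) = -43/155, so the residue is -43/155.
List the singular points by increasing real part (a conjugate pair: the negative imaginary part first).

Radius of convergence at 0: 9/10.
At -3/2: a pole of order 2; residue -43/155.
At -9/10: an algebraic (square-root) branch point.


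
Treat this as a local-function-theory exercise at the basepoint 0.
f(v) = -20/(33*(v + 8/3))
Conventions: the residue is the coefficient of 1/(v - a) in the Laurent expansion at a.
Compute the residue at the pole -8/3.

The residue is -20/33.

At the order-1 pole -8/3 set g(v) = (v - (-8/3))*f(v) = -20/33.
Simple pole: residue = g(a) at a = -8/3, which is -20/33.


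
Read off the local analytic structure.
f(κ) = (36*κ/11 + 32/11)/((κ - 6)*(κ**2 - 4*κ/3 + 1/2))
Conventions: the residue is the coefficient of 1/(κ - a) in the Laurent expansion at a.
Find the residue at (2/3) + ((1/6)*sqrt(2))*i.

The factor κ**2 - 4*κ/3 + 1/2 splits as (κ - a)(κ - a') with a = (2/3) + ((1/6)*sqrt(2))*i, a' = (2/3) - ((1/6)*sqrt(2))*i. At the order-1 pole a set g(κ) = (κ - a)*f(κ) = [(36*κ/11 + 32/11)/(κ - 6)] / (κ - a').
Simple pole: residue = g(a) at a = (2/3) + ((1/6)*sqrt(2))*i, which is (-248/627) + ((890/627)*sqrt(2))*i.

The residue is (-248/627) + ((890/627)*sqrt(2))*i.


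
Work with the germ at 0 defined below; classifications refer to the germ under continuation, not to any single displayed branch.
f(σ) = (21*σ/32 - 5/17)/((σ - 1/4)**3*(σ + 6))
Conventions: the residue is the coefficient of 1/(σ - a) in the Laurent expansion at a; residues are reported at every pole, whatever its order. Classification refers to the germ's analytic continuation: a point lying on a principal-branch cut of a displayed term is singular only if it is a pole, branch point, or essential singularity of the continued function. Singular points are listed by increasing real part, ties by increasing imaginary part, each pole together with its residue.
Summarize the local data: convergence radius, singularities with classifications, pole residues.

Denominator factor (σ + 6): pole of order 1 at -6, modulus 6.
Denominator factor (σ - 1/4)^3: pole of order 3 at 1/4, modulus 1/4.
The radius of convergence is the smallest modulus among the singular points: 1/4.
At the order-1 pole -6 set g(σ) = (σ - (-6))*f(σ) = (21*σ/32 - 5/17)/(σ - 1/4)**3.
Simple pole: residue = g(a) at a = -6, which is 4604/265625.
At the order-3 pole 1/4 set g(σ) = (σ - (1/4))^3*f(σ) = (21*σ/32 - 5/17)/(σ + 6).
Order-3 pole: residue = g''(a)/2; g''(1/4) = -9208/265625, so the residue is -4604/265625.
List the singular points by increasing real part (a conjugate pair: the negative imaginary part first).

Radius of convergence at 0: 1/4.
At -6: a pole of order 1; residue 4604/265625.
At 1/4: a pole of order 3; residue -4604/265625.


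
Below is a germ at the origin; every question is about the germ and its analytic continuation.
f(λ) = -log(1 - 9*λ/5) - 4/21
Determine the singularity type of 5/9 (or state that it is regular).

The point is a logarithmic branch point.

The term (-1)*log(1 - λ/(5/9)) has argument 1 - 5/9/(5/9) = 0 at 5/9: a logarithmic (infinitely-sheeted) branch point; the remaining terms are analytic or single-valued there.


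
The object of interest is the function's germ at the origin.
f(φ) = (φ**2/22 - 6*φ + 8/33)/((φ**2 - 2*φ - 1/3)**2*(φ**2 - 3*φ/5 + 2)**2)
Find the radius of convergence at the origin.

Denominator factor (φ**2 - 3*φ/5 + 2)^2: discriminant -191/25, complex-conjugate roots (3/10) + ((1/10)*sqrt(191))*i and (3/10) - ((1/10)*sqrt(191))*i; poles of order 2, moduli sqrt(2) and sqrt(2).
Denominator factor (φ**2 - 2*φ - 1/3)^2: discriminant 16/3, real irrational roots 1 + (2/3)*sqrt(3) and 1 - (2/3)*sqrt(3); poles of order 2, moduli 1 + (2/3)*sqrt(3) and -1 + (2/3)*sqrt(3).
The radius of convergence is the smallest modulus among the singular points: -1 + (2/3)*sqrt(3).

The radius of convergence is -1 + (2/3)*sqrt(3).


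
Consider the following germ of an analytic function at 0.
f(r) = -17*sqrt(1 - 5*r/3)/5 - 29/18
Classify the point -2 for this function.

The point is a regular point.

There is no denominator, hence no pole anywhere.
Branch term sqrt(1 - r/(3/5)): argument at -2 is 13/3, nonzero, so -2 is not its branch point (a point on a principal cut is still regular for the continued germ).
So the germ continues analytically to -2.


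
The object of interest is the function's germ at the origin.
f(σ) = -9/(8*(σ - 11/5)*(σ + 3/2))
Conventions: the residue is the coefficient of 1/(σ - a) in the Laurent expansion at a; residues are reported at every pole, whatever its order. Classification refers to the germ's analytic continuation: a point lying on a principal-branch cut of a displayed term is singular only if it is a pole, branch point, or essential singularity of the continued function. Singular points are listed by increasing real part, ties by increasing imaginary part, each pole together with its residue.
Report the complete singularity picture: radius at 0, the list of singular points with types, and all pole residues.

Radius of convergence at 0: 3/2.
At -3/2: a pole of order 1; residue 45/148.
At 11/5: a pole of order 1; residue -45/148.

Denominator factor (σ + 3/2): pole of order 1 at -3/2, modulus 3/2.
Denominator factor (σ - 11/5): pole of order 1 at 11/5, modulus 11/5.
The radius of convergence is the smallest modulus among the singular points: 3/2.
At the order-1 pole -3/2 set g(σ) = (σ - (-3/2))*f(σ) = -9/(8*(σ - 11/5)).
Simple pole: residue = g(a) at a = -3/2, which is 45/148.
At the order-1 pole 11/5 set g(σ) = (σ - (11/5))*f(σ) = -9/(8*(σ + 3/2)).
Simple pole: residue = g(a) at a = 11/5, which is -45/148.
List the singular points by increasing real part (a conjugate pair: the negative imaginary part first).


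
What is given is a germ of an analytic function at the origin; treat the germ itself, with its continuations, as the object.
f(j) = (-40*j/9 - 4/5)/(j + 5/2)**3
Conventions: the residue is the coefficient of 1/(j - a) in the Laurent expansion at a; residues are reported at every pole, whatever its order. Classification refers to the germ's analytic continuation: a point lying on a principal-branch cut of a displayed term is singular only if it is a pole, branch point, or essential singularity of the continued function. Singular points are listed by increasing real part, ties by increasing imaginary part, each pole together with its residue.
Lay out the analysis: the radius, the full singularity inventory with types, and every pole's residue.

Radius of convergence at 0: 5/2.
At -5/2: a pole of order 3; residue 0.

Denominator factor (j + 5/2)^3: pole of order 3 at -5/2, modulus 5/2.
The radius of convergence is the smallest modulus among the singular points: 5/2.
At the order-3 pole -5/2 set g(j) = (j - (-5/2))^3*f(j) = -40*j/9 - 4/5.
Order-3 pole: residue = g''(a)/2; g''(-5/2) = 0, so the residue is 0.


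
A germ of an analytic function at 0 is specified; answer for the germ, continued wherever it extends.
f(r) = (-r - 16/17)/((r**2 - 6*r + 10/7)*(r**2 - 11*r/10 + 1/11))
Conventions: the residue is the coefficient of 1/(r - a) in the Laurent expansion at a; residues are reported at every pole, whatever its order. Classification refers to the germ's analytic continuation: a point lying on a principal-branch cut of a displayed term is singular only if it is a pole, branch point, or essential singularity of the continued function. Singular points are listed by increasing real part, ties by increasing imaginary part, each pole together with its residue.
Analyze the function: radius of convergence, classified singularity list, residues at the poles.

Radius of convergence at 0: 11/20 - (7/220)*sqrt(209).
At 11/20 - (7/220)*sqrt(209): a pole of order 1; residue 2998303/3263609 + (1421519/62008571)*sqrt(209).
At 3 - (1/7)*sqrt(371): a pole of order 1; residue -2998303/3263609 - (7843374/172971277)*sqrt(371).
At 11/20 + (7/220)*sqrt(209): a pole of order 1; residue 2998303/3263609 - (1421519/62008571)*sqrt(209).
At 3 + (1/7)*sqrt(371): a pole of order 1; residue -2998303/3263609 + (7843374/172971277)*sqrt(371).


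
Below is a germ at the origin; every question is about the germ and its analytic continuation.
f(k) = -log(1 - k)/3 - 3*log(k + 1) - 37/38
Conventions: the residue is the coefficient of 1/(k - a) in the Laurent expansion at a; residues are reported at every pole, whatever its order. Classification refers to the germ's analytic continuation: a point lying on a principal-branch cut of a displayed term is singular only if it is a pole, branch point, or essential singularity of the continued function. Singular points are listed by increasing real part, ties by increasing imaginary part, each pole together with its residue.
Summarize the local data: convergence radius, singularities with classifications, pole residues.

Branch term (-1/3)*log(1 - k/(1)): its argument vanishes at k = 1, a logarithmic branch point, modulus 1.
Branch term (-3)*log(1 - k/(-1)): its argument vanishes at k = -1, a logarithmic branch point, modulus 1.
The radius of convergence is the smallest modulus among the singular points: 1.
List the singular points by increasing real part (a conjugate pair: the negative imaginary part first).

Radius of convergence at 0: 1.
At -1: a logarithmic branch point.
At 1: a logarithmic branch point.


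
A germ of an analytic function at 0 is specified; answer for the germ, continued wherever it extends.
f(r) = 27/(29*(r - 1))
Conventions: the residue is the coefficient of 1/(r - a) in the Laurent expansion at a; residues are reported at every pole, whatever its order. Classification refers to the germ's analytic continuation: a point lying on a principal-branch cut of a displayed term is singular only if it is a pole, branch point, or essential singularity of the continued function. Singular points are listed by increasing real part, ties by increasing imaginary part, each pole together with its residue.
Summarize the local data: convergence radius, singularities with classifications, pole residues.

Denominator factor (r - 1): pole of order 1 at 1, modulus 1.
The radius of convergence is the smallest modulus among the singular points: 1.
At the order-1 pole 1 set g(r) = (r - (1))*f(r) = 27/29.
Simple pole: residue = g(a) at a = 1, which is 27/29.

Radius of convergence at 0: 1.
At 1: a pole of order 1; residue 27/29.


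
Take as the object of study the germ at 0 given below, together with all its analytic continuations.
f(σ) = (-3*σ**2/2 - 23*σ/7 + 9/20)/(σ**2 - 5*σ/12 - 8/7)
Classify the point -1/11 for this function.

The point is a regular point.

Denominator factors: σ**2 - 5*σ/12 - 8/7 = -11147/10164 at σ = -1/11 — none vanishes.
So the germ continues analytically to -1/11.


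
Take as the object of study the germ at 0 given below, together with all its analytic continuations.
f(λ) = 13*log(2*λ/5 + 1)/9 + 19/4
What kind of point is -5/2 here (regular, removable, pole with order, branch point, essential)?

The point is a logarithmic branch point.

The term (13/9)*log(1 - λ/(-5/2)) has argument 1 - -5/2/(-5/2) = 0 at -5/2: a logarithmic (infinitely-sheeted) branch point; the remaining terms are analytic or single-valued there.


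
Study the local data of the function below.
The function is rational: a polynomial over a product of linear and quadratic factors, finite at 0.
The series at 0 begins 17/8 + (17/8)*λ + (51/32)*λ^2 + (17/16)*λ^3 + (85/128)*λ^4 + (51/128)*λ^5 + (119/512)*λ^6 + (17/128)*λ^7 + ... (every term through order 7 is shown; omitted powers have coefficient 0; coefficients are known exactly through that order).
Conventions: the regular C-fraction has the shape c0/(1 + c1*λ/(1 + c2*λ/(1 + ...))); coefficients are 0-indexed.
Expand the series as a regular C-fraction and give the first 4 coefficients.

Taylor coefficients (read off): a_0 = 17/8, a_1 = 17/8, a_2 = 51/32, a_3 = 17/16.
c0 = a_0 = 17/8. Peel one level at a time: if S = 1 + c*λ/S' with S'(0) = 1, then c is the λ-coefficient of S and S' = c*λ/(S - 1).
S_1 = c0/f = 1 + (-1)*λ + (1/4)*λ^2 + ...; c1 = -1.
S_2 = c1*λ/(S_1 - 1) = 1 + (1/4)*λ + (1/16)*λ^2 + ...; c2 = 1/4.
S_3 = c2*λ/(S_2 - 1) = 1 + (-1/4)*λ + ...; c3 = -1/4.

The regular C-fraction coefficients are [17/8, -1, 1/4, -1/4].


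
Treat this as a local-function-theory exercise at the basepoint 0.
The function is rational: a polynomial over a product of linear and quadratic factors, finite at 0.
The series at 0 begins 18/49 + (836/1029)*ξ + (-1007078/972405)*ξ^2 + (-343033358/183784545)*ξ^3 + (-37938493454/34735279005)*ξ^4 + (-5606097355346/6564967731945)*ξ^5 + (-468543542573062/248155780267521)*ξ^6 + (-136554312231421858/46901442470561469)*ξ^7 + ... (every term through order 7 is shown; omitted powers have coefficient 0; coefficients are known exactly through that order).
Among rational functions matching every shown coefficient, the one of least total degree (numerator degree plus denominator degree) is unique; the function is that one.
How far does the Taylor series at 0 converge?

No rational of total degree below 5 reproduces all 8 coefficients; solving the [2/3] Pade equations on them gives f(ξ) = (11*ξ**2/5 - ξ/3 - 3/7)/((ξ - 7/9)*(ξ**2 - 2*ξ/9 + 3/2)), whose expansion matches every shown term.
Denominator factor (ξ**2 - 2*ξ/9 + 3/2): discriminant -482/81, complex-conjugate roots (1/9) + ((1/18)*sqrt(482))*i and (1/9) - ((1/18)*sqrt(482))*i; poles of order 1, moduli (1/2)*sqrt(6) and (1/2)*sqrt(6).
Denominator factor (ξ - 7/9): pole of order 1 at 7/9, modulus 7/9.
The radius of convergence is the smallest modulus among the singular points: 7/9.

The radius of convergence is 7/9.


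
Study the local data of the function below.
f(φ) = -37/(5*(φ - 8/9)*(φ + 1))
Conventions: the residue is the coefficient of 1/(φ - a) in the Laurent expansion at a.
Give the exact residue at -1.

The residue is 333/85.

At the order-1 pole -1 set g(φ) = (φ - (-1))*f(φ) = -37/(5*(φ - 8/9)).
Simple pole: residue = g(a) at a = -1, which is 333/85.


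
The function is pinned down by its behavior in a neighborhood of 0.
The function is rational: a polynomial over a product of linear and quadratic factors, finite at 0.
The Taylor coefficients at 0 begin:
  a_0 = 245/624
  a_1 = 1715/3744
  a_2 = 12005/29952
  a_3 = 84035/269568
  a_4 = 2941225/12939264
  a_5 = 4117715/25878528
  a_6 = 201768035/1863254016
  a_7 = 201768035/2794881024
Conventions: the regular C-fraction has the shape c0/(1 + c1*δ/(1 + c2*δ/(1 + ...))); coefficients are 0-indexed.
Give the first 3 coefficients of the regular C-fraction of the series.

The regular C-fraction coefficients are [245/624, -7/6, 7/24].

Taylor coefficients (read off): a_0 = 245/624, a_1 = 1715/3744, a_2 = 12005/29952.
c0 = a_0 = 245/624. Peel one level at a time: if S = 1 + c*δ/S' with S'(0) = 1, then c is the δ-coefficient of S and S' = c*δ/(S - 1).
S_1 = c0/f = 1 + (-7/6)*δ + (49/144)*δ^2 + ...; c1 = -7/6.
S_2 = c1*δ/(S_1 - 1) = 1 + (7/24)*δ + ...; c2 = 7/24.


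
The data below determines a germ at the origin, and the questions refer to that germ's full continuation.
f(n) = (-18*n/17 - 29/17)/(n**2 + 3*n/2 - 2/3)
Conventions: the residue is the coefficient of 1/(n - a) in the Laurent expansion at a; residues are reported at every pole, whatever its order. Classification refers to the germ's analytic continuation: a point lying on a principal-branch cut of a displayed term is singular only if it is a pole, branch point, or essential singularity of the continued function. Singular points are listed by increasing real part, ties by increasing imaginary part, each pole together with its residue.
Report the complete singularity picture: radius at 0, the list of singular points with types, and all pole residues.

Denominator factor (n**2 + 3*n/2 - 2/3): discriminant 59/12, real irrational roots -3/4 + (1/12)*sqrt(177) and -3/4 - (1/12)*sqrt(177); poles of order 1, moduli -3/4 + (1/12)*sqrt(177) and 3/4 + (1/12)*sqrt(177).
The radius of convergence is the smallest modulus among the singular points: -3/4 + (1/12)*sqrt(177).
The factor n**2 + 3*n/2 - 2/3 splits as (n - a)(n - a') with a = -3/4 - (1/12)*sqrt(177), a' = -3/4 + (1/12)*sqrt(177). At the order-1 pole a set g(n) = (n - a)*f(n) = [-18*n/17 - 29/17] / (n - a').
Simple pole: residue = g(a) at a = -3/4 - (1/12)*sqrt(177), which is -9/17 + (31/1003)*sqrt(177).
The factor n**2 + 3*n/2 - 2/3 splits as (n - a)(n - a') with a = -3/4 + (1/12)*sqrt(177), a' = -3/4 - (1/12)*sqrt(177). At the order-1 pole a set g(n) = (n - a)*f(n) = [-18*n/17 - 29/17] / (n - a').
Simple pole: residue = g(a) at a = -3/4 + (1/12)*sqrt(177), which is -9/17 - (31/1003)*sqrt(177).
List the singular points by increasing real part (a conjugate pair: the negative imaginary part first).

Radius of convergence at 0: -3/4 + (1/12)*sqrt(177).
At -3/4 - (1/12)*sqrt(177): a pole of order 1; residue -9/17 + (31/1003)*sqrt(177).
At -3/4 + (1/12)*sqrt(177): a pole of order 1; residue -9/17 - (31/1003)*sqrt(177).


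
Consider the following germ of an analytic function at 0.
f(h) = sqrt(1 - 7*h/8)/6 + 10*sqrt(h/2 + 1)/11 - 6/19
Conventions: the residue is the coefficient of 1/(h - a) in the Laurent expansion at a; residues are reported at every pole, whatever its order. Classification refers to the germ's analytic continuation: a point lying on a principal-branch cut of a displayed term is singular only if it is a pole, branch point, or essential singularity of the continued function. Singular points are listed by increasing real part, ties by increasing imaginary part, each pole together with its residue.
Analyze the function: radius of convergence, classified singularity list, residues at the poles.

Branch term (1/6)*sqrt(1 - h/(8/7)): its argument vanishes at h = 8/7, a square-root branch point, modulus 8/7.
Branch term (10/11)*sqrt(1 - h/(-2)): its argument vanishes at h = -2, a square-root branch point, modulus 2.
The radius of convergence is the smallest modulus among the singular points: 8/7.
List the singular points by increasing real part (a conjugate pair: the negative imaginary part first).

Radius of convergence at 0: 8/7.
At -2: an algebraic (square-root) branch point.
At 8/7: an algebraic (square-root) branch point.


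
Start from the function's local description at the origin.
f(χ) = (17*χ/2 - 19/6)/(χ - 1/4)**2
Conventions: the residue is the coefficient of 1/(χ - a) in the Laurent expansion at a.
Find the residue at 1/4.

The residue is 17/2.

At the order-2 pole 1/4 set g(χ) = (χ - (1/4))^2*f(χ) = 17*χ/2 - 19/6.
Order-2 pole: residue = g'(a); g'(1/4) = 17/2, so the residue is 17/2.


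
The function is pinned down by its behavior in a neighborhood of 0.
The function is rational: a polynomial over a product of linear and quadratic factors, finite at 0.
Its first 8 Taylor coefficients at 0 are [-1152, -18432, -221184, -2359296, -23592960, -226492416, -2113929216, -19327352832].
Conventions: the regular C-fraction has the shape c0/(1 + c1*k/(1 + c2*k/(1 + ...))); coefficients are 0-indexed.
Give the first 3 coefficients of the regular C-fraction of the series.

Taylor coefficients (read off): a_0 = -1152, a_1 = -18432, a_2 = -221184.
c0 = a_0 = -1152. Peel one level at a time: if S = 1 + c*k/S' with S'(0) = 1, then c is the k-coefficient of S and S' = c*k/(S - 1).
S_1 = c0/f = 1 + (-16)*k + (64)*k^2 + ...; c1 = -16.
S_2 = c1*k/(S_1 - 1) = 1 + (4)*k + ...; c2 = 4.

The regular C-fraction coefficients are [-1152, -16, 4].


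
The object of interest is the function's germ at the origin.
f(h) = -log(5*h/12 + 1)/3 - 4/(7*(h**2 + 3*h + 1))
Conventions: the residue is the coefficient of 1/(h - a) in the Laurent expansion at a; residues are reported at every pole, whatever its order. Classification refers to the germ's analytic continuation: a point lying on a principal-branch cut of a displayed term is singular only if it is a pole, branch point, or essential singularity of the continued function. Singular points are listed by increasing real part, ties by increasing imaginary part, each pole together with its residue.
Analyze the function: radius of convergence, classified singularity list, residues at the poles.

Denominator factor (h**2 + 3*h + 1): discriminant 5, real irrational roots -3/2 + (1/2)*sqrt(5) and -3/2 - (1/2)*sqrt(5); poles of order 1, moduli 3/2 - (1/2)*sqrt(5) and 3/2 + (1/2)*sqrt(5).
Branch term (-1/3)*log(1 - h/(-12/5)): its argument vanishes at h = -12/5, a logarithmic branch point, modulus 12/5.
The radius of convergence is the smallest modulus among the singular points: 3/2 - (1/2)*sqrt(5).
The branch term is analytic at -3/2 - (1/2)*sqrt(5) and contributes nothing to the residue; only the rational part matters.
The factor h**2 + 3*h + 1 splits as (h - a)(h - a') with a = -3/2 - (1/2)*sqrt(5), a' = -3/2 + (1/2)*sqrt(5). At the order-1 pole a set g(h) = (h - a)*(rational part) = [-4/7] / (h - a').
Simple pole: residue = g(a) at a = -3/2 - (1/2)*sqrt(5), which is (4/35)*sqrt(5).
The branch term is analytic at -3/2 + (1/2)*sqrt(5) and contributes nothing to the residue; only the rational part matters.
The factor h**2 + 3*h + 1 splits as (h - a)(h - a') with a = -3/2 + (1/2)*sqrt(5), a' = -3/2 - (1/2)*sqrt(5). At the order-1 pole a set g(h) = (h - a)*(rational part) = [-4/7] / (h - a').
Simple pole: residue = g(a) at a = -3/2 + (1/2)*sqrt(5), which is -(4/35)*sqrt(5).
List the singular points by increasing real part (a conjugate pair: the negative imaginary part first).

Radius of convergence at 0: 3/2 - (1/2)*sqrt(5).
At -3/2 - (1/2)*sqrt(5): a pole of order 1; residue (4/35)*sqrt(5).
At -12/5: a logarithmic branch point.
At -3/2 + (1/2)*sqrt(5): a pole of order 1; residue -(4/35)*sqrt(5).


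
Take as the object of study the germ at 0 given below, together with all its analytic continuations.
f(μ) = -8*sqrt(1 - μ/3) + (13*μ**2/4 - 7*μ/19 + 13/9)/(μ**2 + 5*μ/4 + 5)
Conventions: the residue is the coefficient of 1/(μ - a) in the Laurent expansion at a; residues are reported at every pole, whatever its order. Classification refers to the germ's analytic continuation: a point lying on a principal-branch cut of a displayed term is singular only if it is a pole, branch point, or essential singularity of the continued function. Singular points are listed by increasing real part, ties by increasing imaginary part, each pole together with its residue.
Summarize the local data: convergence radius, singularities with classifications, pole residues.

Radius of convergence at 0: sqrt(5).
At (-5/8) - ((1/8)*sqrt(295))*i: a pole of order 1; residue (-1347/608) - ((263449/1614240)*sqrt(295))*i.
At (-5/8) + ((1/8)*sqrt(295))*i: a pole of order 1; residue (-1347/608) + ((263449/1614240)*sqrt(295))*i.
At 3: an algebraic (square-root) branch point.

Denominator factor (μ**2 + 5*μ/4 + 5): discriminant -295/16, complex-conjugate roots (-5/8) + ((1/8)*sqrt(295))*i and (-5/8) - ((1/8)*sqrt(295))*i; poles of order 1, moduli sqrt(5) and sqrt(5).
Branch term (-8)*sqrt(1 - μ/(3)): its argument vanishes at μ = 3, a square-root branch point, modulus 3.
The radius of convergence is the smallest modulus among the singular points: sqrt(5).
The branch term is analytic at (-5/8) - ((1/8)*sqrt(295))*i and contributes nothing to the residue; only the rational part matters.
The factor μ**2 + 5*μ/4 + 5 splits as (μ - a)(μ - a') with a = (-5/8) - ((1/8)*sqrt(295))*i, a' = (-5/8) + ((1/8)*sqrt(295))*i. At the order-1 pole a set g(μ) = (μ - a)*(rational part) = [13*μ**2/4 - 7*μ/19 + 13/9] / (μ - a').
Simple pole: residue = g(a) at a = (-5/8) - ((1/8)*sqrt(295))*i, which is (-1347/608) - ((263449/1614240)*sqrt(295))*i.
The branch term is analytic at (-5/8) + ((1/8)*sqrt(295))*i and contributes nothing to the residue; only the rational part matters.
The factor μ**2 + 5*μ/4 + 5 splits as (μ - a)(μ - a') with a = (-5/8) + ((1/8)*sqrt(295))*i, a' = (-5/8) - ((1/8)*sqrt(295))*i. At the order-1 pole a set g(μ) = (μ - a)*(rational part) = [13*μ**2/4 - 7*μ/19 + 13/9] / (μ - a').
Simple pole: residue = g(a) at a = (-5/8) + ((1/8)*sqrt(295))*i, which is (-1347/608) + ((263449/1614240)*sqrt(295))*i.
List the singular points by increasing real part (a conjugate pair: the negative imaginary part first).
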